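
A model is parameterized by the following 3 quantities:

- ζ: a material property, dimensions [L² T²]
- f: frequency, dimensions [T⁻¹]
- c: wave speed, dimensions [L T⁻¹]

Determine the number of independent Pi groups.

1

There are 3 variables and 2 base dimensions (L, T).
The dimension matrix has rank 2.
Independent dimensionless groups: 3 − 2 = 1.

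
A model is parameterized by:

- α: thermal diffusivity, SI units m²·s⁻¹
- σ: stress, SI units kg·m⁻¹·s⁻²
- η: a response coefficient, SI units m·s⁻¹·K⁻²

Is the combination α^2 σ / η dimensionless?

Sum the exponent of each base dimension across the product:
  M: 2·[α]_M + [σ]_M − [η]_M = 2·(0) + (1) − (0) = 1
  L: 2·[α]_L + [σ]_L − [η]_L = 2·(2) + (-1) − (1) = 2
  T: 2·[α]_T + [σ]_T − [η]_T = 2·(-1) + (-2) − (-1) = -3
  Θ: 2·[α]_Θ + [σ]_Θ − [η]_Θ = 2·(0) + (0) − (-2) = 2
Net dimensions [M L² T⁻³ Θ²] ≠ [1] — not dimensionless.

no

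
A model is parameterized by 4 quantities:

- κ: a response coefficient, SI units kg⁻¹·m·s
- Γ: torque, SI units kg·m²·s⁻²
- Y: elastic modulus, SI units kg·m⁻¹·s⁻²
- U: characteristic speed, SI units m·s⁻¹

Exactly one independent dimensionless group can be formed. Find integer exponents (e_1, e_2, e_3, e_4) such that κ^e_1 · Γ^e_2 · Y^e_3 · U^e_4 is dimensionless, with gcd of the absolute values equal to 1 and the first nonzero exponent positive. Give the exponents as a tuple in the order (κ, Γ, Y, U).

M: e_1·(-1) + e_2·(1) + e_3·(1) + e_4·(0) = 0
L: e_1·(1) + e_2·(2) + e_3·(-1) + e_4·(1) = 0
T: e_1·(1) + e_2·(-2) + e_3·(-2) + e_4·(-1) = 0
Solving this homogeneous linear system for the smallest-integer solution (first nonzero entry positive) gives (3, 1, 2, -3).

(3, 1, 2, -3)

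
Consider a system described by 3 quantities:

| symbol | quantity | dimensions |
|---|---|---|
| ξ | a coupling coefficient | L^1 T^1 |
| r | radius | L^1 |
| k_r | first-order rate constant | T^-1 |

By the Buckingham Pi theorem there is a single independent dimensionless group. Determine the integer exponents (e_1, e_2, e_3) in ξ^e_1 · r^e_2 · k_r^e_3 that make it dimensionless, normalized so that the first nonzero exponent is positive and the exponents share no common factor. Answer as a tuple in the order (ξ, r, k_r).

L: e_1·(1) + e_2·(1) + e_3·(0) = 0
T: e_1·(1) + e_2·(0) + e_3·(-1) = 0
Solving this homogeneous linear system for the smallest-integer solution (first nonzero entry positive) gives (1, -1, 1).

(1, -1, 1)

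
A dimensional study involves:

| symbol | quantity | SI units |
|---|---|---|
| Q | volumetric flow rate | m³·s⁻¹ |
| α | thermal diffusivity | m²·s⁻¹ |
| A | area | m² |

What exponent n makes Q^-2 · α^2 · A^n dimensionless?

1

Balance the L exponent: (2)·n from A, plus −2·(3) + 2·(2) = -2 from the rest, must sum to zero.
2n − 2 = 0, so n = 1.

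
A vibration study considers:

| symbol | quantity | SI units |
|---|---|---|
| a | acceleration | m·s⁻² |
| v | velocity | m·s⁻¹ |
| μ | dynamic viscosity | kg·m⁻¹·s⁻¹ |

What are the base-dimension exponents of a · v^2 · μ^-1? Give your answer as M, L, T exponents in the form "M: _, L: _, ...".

Collect each base-dimension exponent across the product:
  M: (0) + 2·(0) − (1) = -1
  L: (1) + 2·(1) − (-1) = 4
  T: (-2) + 2·(-1) − (-1) = -3
So the dimensions are [M⁻¹ L⁴ T⁻³].

M: -1, L: 4, T: -3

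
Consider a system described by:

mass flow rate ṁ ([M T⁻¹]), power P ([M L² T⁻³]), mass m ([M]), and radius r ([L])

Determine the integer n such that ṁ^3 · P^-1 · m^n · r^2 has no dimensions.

Balance the M exponent: (1)·n from m, plus 3·(1) − (1) + 2·(0) = 2 from the rest, must sum to zero.
n + 2 = 0, so n = -2.

-2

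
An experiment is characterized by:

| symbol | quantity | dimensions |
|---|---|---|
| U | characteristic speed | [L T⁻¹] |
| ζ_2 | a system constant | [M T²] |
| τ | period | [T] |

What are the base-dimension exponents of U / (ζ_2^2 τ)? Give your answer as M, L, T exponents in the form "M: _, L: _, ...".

Collect each base-dimension exponent across the product:
  M: (0) − 2·(1) − (0) = -2
  L: (1) − 2·(0) − (0) = 1
  T: (-1) − 2·(2) − (1) = -6
So the dimensions are [M⁻² L T⁻⁶].

M: -2, L: 1, T: -6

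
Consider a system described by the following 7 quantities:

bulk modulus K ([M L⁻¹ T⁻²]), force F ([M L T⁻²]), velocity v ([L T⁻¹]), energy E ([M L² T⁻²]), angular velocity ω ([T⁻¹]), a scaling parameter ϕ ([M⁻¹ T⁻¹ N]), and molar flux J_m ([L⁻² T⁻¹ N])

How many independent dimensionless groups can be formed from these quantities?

There are 7 variables and 4 base dimensions (M, L, T, N).
The dimension matrix has rank 4.
Independent dimensionless groups: 7 − 4 = 3.

3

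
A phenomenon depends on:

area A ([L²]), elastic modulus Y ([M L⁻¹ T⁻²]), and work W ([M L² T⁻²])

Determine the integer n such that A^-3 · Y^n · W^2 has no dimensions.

-2

Balance the M exponent: (1)·n from Y, plus −3·(0) + 2·(1) = 2 from the rest, must sum to zero.
n + 2 = 0, so n = -2.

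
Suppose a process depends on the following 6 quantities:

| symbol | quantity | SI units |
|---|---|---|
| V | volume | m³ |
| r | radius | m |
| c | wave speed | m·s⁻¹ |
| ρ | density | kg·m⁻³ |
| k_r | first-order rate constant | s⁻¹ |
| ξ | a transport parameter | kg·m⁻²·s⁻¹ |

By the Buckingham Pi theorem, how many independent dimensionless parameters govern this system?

There are 6 variables and 3 base dimensions (M, L, T).
The dimension matrix has rank 3.
Independent dimensionless groups: 6 − 3 = 3.

3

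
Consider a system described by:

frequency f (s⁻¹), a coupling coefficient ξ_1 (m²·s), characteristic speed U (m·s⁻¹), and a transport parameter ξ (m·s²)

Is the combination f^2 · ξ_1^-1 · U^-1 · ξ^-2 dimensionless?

no

Sum the exponent of each base dimension across the product:
  L: 2·[f]_L − [ξ_1]_L − [U]_L − 2·[ξ]_L = 2·(0) − (2) − (1) − 2·(1) = -5
  T: 2·[f]_T − [ξ_1]_T − [U]_T − 2·[ξ]_T = 2·(-1) − (1) − (-1) − 2·(2) = -6
Net dimensions [L⁻⁵ T⁻⁶] ≠ [1] — not dimensionless.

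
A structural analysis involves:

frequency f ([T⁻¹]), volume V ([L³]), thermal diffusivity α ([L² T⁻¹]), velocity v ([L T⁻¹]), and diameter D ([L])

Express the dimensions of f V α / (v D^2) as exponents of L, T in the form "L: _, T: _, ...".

L: 2, T: -1

Collect each base-dimension exponent across the product:
  L: (0) + (3) + (2) − (1) − 2·(1) = 2
  T: (-1) + (0) + (-1) − (-1) − 2·(0) = -1
So the dimensions are [L² T⁻¹].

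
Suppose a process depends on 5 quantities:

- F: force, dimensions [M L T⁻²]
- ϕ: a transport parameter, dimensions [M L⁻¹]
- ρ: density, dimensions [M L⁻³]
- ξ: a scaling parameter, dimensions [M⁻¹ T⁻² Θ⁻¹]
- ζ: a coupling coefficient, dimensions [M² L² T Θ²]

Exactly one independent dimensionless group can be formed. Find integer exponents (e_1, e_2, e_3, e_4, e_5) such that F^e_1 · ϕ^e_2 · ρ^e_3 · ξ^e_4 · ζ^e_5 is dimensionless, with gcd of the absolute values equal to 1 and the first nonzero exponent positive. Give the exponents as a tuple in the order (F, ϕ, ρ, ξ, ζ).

M: e_1·(1) + e_2·(1) + e_3·(1) + e_4·(-1) + e_5·(2) = 0
L: e_1·(1) + e_2·(-1) + e_3·(-3) + e_4·(0) + e_5·(2) = 0
T: e_1·(-2) + e_2·(0) + e_3·(0) + e_4·(-2) + e_5·(1) = 0
Θ: e_1·(0) + e_2·(0) + e_3·(0) + e_4·(-1) + e_5·(2) = 0
Solving this homogeneous linear system for the smallest-integer solution (first nonzero entry positive) gives (3, -4, 1, -4, -2).

(3, -4, 1, -4, -2)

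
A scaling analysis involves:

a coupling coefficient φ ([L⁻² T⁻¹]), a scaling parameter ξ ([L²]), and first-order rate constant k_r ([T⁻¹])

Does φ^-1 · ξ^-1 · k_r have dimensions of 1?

yes

Sum the exponent of each base dimension across the product:
  L: −[φ]_L − [ξ]_L + [k_r]_L = −(-2) − (2) + (0) = 0
  T: −[φ]_T − [ξ]_T + [k_r]_T = −(-1) − (0) + (-1) = 0
All base exponents vanish — dimensionless.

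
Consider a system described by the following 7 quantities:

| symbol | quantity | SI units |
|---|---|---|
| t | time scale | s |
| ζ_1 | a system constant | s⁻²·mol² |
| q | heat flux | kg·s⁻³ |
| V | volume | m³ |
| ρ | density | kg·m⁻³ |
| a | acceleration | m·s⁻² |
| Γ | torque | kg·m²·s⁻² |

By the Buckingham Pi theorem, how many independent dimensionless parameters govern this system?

There are 7 variables and 4 base dimensions (M, L, T, N).
The dimension matrix has rank 4.
Independent dimensionless groups: 7 − 4 = 3.

3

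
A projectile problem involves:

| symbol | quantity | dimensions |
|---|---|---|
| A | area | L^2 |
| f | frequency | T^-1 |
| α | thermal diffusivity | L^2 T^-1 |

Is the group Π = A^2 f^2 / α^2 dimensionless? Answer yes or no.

yes

Sum the exponent of each base dimension across the product:
  L: 2·[A]_L + 2·[f]_L − 2·[α]_L = 2·(2) + 2·(0) − 2·(2) = 0
  T: 2·[A]_T + 2·[f]_T − 2·[α]_T = 2·(0) + 2·(-1) − 2·(-1) = 0
All base exponents vanish — dimensionless.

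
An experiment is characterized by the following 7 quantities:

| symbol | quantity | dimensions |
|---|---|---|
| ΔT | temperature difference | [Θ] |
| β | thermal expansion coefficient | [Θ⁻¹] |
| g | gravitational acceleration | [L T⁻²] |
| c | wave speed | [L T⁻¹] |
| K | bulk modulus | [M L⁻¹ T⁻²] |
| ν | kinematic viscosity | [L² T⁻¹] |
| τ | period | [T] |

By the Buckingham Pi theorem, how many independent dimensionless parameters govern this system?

3

There are 7 variables and 4 base dimensions (M, L, T, Θ).
The dimension matrix has rank 4.
Independent dimensionless groups: 7 − 4 = 3.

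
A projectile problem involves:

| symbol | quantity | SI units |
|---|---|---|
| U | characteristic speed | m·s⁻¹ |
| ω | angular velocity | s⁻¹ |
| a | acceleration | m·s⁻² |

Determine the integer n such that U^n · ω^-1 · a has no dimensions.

Balance the L exponent: (1)·n from U, plus −(0) + (1) = 1 from the rest, must sum to zero.
n + 1 = 0, so n = -1.

-1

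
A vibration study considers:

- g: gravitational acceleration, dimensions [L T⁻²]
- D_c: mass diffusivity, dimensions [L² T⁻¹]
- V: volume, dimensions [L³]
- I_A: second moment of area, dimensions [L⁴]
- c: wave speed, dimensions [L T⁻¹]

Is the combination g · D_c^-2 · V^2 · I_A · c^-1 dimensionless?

no

Sum the exponent of each base dimension across the product:
  L: [g]_L − 2·[D_c]_L + 2·[V]_L + [I_A]_L − [c]_L = (1) − 2·(2) + 2·(3) + (4) − (1) = 6
  T: [g]_T − 2·[D_c]_T + 2·[V]_T + [I_A]_T − [c]_T = (-2) − 2·(-1) + 2·(0) + (0) − (-1) = 1
Net dimensions [L⁶ T] ≠ [1] — not dimensionless.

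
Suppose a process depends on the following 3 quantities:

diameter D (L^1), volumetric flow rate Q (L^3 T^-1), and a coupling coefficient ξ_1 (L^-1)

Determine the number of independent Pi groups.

There are 3 variables and 2 base dimensions (L, T).
The dimension matrix has rank 2.
Independent dimensionless groups: 3 − 2 = 1.

1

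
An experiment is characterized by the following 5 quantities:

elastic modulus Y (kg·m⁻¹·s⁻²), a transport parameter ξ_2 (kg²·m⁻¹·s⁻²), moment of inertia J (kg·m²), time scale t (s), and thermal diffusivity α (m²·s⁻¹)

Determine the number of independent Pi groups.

There are 5 variables and 3 base dimensions (M, L, T).
The dimension matrix has rank 3.
Independent dimensionless groups: 5 − 3 = 2.

2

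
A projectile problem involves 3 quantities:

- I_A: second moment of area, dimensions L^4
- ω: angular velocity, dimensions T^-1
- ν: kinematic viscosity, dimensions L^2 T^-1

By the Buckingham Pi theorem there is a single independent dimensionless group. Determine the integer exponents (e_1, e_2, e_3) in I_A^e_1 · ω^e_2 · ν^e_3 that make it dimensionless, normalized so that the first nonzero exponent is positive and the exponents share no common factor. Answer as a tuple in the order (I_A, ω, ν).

L: e_1·(4) + e_2·(0) + e_3·(2) = 0
T: e_1·(0) + e_2·(-1) + e_3·(-1) = 0
Solving this homogeneous linear system for the smallest-integer solution (first nonzero entry positive) gives (1, 2, -2).

(1, 2, -2)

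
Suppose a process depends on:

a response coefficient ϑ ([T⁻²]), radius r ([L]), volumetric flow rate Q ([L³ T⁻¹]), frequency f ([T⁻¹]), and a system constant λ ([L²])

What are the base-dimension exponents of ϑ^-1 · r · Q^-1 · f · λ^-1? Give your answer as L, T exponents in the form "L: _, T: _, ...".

Collect each base-dimension exponent across the product:
  L: −(0) + (1) − (3) + (0) − (2) = -4
  T: −(-2) + (0) − (-1) + (-1) − (0) = 2
So the dimensions are [L⁻⁴ T²].

L: -4, T: 2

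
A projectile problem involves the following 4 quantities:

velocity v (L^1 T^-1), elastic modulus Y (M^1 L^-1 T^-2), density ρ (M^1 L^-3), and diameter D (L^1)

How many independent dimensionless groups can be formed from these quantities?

There are 4 variables and 3 base dimensions (M, L, T).
The dimension matrix has rank 3.
Independent dimensionless groups: 4 − 3 = 1.

1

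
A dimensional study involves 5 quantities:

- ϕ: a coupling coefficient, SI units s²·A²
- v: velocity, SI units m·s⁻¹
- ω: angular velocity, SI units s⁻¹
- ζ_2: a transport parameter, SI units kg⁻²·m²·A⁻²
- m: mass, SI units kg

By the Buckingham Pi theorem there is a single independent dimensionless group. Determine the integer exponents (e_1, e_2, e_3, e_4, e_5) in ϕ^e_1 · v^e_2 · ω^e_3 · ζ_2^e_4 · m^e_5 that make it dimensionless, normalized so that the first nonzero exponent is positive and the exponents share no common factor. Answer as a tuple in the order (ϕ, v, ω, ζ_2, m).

(1, -2, 4, 1, 2)

M: e_1·(0) + e_2·(0) + e_3·(0) + e_4·(-2) + e_5·(1) = 0
L: e_1·(0) + e_2·(1) + e_3·(0) + e_4·(2) + e_5·(0) = 0
T: e_1·(2) + e_2·(-1) + e_3·(-1) + e_4·(0) + e_5·(0) = 0
I: e_1·(2) + e_2·(0) + e_3·(0) + e_4·(-2) + e_5·(0) = 0
Solving this homogeneous linear system for the smallest-integer solution (first nonzero entry positive) gives (1, -2, 4, 1, 2).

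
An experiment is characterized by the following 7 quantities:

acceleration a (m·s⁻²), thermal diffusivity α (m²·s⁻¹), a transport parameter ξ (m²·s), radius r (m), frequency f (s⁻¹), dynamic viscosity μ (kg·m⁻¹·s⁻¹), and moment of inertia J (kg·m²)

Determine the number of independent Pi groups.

4

There are 7 variables and 3 base dimensions (M, L, T).
The dimension matrix has rank 3.
Independent dimensionless groups: 7 − 3 = 4.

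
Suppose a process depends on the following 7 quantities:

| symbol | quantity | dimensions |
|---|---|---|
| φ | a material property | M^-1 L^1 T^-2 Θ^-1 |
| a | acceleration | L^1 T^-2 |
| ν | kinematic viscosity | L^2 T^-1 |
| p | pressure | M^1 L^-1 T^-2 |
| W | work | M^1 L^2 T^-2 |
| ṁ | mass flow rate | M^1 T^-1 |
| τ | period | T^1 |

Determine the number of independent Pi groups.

3

There are 7 variables and 4 base dimensions (M, L, T, Θ).
The dimension matrix has rank 4.
Independent dimensionless groups: 7 − 4 = 3.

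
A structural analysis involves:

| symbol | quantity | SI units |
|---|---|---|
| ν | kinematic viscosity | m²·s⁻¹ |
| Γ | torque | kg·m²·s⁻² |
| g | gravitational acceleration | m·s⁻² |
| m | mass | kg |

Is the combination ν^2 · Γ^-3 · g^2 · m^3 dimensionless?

yes

Sum the exponent of each base dimension across the product:
  M: 2·[ν]_M − 3·[Γ]_M + 2·[g]_M + 3·[m]_M = 2·(0) − 3·(1) + 2·(0) + 3·(1) = 0
  L: 2·[ν]_L − 3·[Γ]_L + 2·[g]_L + 3·[m]_L = 2·(2) − 3·(2) + 2·(1) + 3·(0) = 0
  T: 2·[ν]_T − 3·[Γ]_T + 2·[g]_T + 3·[m]_T = 2·(-1) − 3·(-2) + 2·(-2) + 3·(0) = 0
All base exponents vanish — dimensionless.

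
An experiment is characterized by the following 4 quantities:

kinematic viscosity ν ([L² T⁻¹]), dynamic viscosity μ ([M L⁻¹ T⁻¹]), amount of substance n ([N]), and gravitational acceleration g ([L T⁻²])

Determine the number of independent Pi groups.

0

There are 4 variables and 4 base dimensions (M, L, T, N).
The dimension matrix has rank 4.
Independent dimensionless groups: 4 − 4 = 0.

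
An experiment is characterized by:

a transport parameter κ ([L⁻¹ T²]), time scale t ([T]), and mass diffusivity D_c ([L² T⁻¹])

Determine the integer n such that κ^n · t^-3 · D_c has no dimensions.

2

Balance the L exponent: (-1)·n from κ, plus −3·(0) + (2) = 2 from the rest, must sum to zero.
−n + 2 = 0, so n = 2.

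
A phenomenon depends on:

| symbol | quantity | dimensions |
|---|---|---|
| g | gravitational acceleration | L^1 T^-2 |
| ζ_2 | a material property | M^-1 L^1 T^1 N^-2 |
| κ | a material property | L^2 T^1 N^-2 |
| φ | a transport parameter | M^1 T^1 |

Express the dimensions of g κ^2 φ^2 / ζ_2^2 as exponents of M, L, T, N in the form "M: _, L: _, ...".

Collect each base-dimension exponent across the product:
  M: (0) − 2·(-1) + 2·(0) + 2·(1) = 4
  L: (1) − 2·(1) + 2·(2) + 2·(0) = 3
  T: (-2) − 2·(1) + 2·(1) + 2·(1) = 0
  N: (0) − 2·(-2) + 2·(-2) + 2·(0) = 0
So the dimensions are [M⁴ L³].

M: 4, L: 3, T: 0, N: 0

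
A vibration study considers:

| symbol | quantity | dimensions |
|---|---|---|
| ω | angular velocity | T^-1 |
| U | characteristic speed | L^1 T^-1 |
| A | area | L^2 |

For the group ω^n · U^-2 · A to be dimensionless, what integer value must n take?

Balance the T exponent: (-1)·n from ω, plus −2·(-1) + (0) = 2 from the rest, must sum to zero.
−n + 2 = 0, so n = 2.

2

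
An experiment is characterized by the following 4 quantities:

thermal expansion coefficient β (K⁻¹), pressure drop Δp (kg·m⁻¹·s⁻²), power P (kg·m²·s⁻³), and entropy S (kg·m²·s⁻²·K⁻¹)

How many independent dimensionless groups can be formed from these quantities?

0

There are 4 variables and 4 base dimensions (M, L, T, Θ).
The dimension matrix has rank 4.
Independent dimensionless groups: 4 − 4 = 0.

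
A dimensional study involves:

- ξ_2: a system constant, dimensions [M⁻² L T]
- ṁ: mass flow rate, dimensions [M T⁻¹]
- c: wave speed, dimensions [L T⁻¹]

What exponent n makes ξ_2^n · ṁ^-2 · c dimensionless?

Balance the M exponent: (-2)·n from ξ_2, plus −2·(1) + (0) = -2 from the rest, must sum to zero.
-2n − 2 = 0, so n = -1.

-1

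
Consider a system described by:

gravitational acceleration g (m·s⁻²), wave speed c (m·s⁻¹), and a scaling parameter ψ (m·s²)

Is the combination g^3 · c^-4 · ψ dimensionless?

Sum the exponent of each base dimension across the product:
  L: 3·[g]_L − 4·[c]_L + [ψ]_L = 3·(1) − 4·(1) + (1) = 0
  T: 3·[g]_T − 4·[c]_T + [ψ]_T = 3·(-2) − 4·(-1) + (2) = 0
All base exponents vanish — dimensionless.

yes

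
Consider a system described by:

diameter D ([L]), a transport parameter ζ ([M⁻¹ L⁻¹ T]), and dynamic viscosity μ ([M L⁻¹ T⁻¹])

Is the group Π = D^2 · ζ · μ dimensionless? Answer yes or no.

Sum the exponent of each base dimension across the product:
  M: 2·[D]_M + [ζ]_M + [μ]_M = 2·(0) + (-1) + (1) = 0
  L: 2·[D]_L + [ζ]_L + [μ]_L = 2·(1) + (-1) + (-1) = 0
  T: 2·[D]_T + [ζ]_T + [μ]_T = 2·(0) + (1) + (-1) = 0
All base exponents vanish — dimensionless.

yes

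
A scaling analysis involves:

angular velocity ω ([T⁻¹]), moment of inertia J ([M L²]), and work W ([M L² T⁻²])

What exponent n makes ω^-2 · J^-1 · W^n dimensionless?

1

Balance the M exponent: (1)·n from W, plus −2·(0) − (1) = -1 from the rest, must sum to zero.
n − 1 = 0, so n = 1.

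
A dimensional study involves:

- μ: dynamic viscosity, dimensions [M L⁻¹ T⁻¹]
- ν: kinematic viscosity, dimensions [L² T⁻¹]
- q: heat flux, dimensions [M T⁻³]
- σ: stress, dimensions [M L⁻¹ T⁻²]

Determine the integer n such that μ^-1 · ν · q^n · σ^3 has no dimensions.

-2

Balance the M exponent: (1)·n from q, plus −(1) + (0) + 3·(1) = 2 from the rest, must sum to zero.
n + 2 = 0, so n = -2.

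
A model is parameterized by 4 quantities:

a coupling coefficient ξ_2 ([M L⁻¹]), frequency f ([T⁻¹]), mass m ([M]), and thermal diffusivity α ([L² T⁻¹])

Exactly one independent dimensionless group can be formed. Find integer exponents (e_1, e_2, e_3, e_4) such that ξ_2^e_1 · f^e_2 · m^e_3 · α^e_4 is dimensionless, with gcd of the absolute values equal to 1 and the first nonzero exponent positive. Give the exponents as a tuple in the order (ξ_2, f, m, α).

(2, -1, -2, 1)

M: e_1·(1) + e_2·(0) + e_3·(1) + e_4·(0) = 0
L: e_1·(-1) + e_2·(0) + e_3·(0) + e_4·(2) = 0
T: e_1·(0) + e_2·(-1) + e_3·(0) + e_4·(-1) = 0
Solving this homogeneous linear system for the smallest-integer solution (first nonzero entry positive) gives (2, -1, -2, 1).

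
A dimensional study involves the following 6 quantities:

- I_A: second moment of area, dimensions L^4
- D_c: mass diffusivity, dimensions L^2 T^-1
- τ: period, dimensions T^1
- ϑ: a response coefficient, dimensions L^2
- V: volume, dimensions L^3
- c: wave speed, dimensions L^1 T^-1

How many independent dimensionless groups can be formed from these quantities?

4

There are 6 variables and 2 base dimensions (L, T).
The dimension matrix has rank 2.
Independent dimensionless groups: 6 − 2 = 4.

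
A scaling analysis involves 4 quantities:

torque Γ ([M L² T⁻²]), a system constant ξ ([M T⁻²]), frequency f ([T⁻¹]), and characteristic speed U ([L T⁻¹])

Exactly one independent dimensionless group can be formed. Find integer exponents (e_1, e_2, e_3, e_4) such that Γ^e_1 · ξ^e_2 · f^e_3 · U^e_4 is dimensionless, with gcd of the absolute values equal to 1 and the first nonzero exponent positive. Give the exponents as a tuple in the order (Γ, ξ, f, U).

(1, -1, 2, -2)

M: e_1·(1) + e_2·(1) + e_3·(0) + e_4·(0) = 0
L: e_1·(2) + e_2·(0) + e_3·(0) + e_4·(1) = 0
T: e_1·(-2) + e_2·(-2) + e_3·(-1) + e_4·(-1) = 0
Solving this homogeneous linear system for the smallest-integer solution (first nonzero entry positive) gives (1, -1, 2, -2).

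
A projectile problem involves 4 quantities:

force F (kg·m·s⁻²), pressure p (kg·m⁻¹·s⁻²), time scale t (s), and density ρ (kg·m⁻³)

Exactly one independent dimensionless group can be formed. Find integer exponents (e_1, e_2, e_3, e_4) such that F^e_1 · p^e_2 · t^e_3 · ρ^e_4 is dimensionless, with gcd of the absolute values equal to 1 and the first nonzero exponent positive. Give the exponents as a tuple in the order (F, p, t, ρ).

(1, -2, -2, 1)

M: e_1·(1) + e_2·(1) + e_3·(0) + e_4·(1) = 0
L: e_1·(1) + e_2·(-1) + e_3·(0) + e_4·(-3) = 0
T: e_1·(-2) + e_2·(-2) + e_3·(1) + e_4·(0) = 0
Solving this homogeneous linear system for the smallest-integer solution (first nonzero entry positive) gives (1, -2, -2, 1).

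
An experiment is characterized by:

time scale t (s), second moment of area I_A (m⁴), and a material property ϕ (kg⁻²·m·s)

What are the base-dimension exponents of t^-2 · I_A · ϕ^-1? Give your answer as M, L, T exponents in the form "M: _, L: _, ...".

Collect each base-dimension exponent across the product:
  M: −2·(0) + (0) − (-2) = 2
  L: −2·(0) + (4) − (1) = 3
  T: −2·(1) + (0) − (1) = -3
So the dimensions are [M² L³ T⁻³].

M: 2, L: 3, T: -3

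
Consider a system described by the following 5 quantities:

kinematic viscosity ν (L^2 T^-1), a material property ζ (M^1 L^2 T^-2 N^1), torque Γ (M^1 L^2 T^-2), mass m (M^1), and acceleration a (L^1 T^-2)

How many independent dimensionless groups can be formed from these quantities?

1

There are 5 variables and 4 base dimensions (M, L, T, N).
The dimension matrix has rank 4.
Independent dimensionless groups: 5 − 4 = 1.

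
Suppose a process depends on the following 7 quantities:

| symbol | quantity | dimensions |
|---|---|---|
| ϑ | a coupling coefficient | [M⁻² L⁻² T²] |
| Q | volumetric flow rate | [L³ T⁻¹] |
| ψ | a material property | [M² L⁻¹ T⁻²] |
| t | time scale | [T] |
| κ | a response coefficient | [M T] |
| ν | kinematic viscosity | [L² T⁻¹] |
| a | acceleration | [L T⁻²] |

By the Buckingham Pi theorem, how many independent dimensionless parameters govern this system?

4

There are 7 variables and 3 base dimensions (M, L, T).
The dimension matrix has rank 3.
Independent dimensionless groups: 7 − 3 = 4.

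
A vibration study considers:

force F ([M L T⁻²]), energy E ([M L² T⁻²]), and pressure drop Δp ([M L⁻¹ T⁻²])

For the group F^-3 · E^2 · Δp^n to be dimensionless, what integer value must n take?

1

Balance the M exponent: (1)·n from Δp, plus −3·(1) + 2·(1) = -1 from the rest, must sum to zero.
n − 1 = 0, so n = 1.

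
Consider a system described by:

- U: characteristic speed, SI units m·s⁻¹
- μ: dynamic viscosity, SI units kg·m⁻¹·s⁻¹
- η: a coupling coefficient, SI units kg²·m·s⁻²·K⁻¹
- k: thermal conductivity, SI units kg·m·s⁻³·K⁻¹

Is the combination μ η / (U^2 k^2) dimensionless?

no

Sum the exponent of each base dimension across the product:
  M: −2·[U]_M + [μ]_M + [η]_M − 2·[k]_M = −2·(0) + (1) + (2) − 2·(1) = 1
  L: −2·[U]_L + [μ]_L + [η]_L − 2·[k]_L = −2·(1) + (-1) + (1) − 2·(1) = -4
  T: −2·[U]_T + [μ]_T + [η]_T − 2·[k]_T = −2·(-1) + (-1) + (-2) − 2·(-3) = 5
  Θ: −2·[U]_Θ + [μ]_Θ + [η]_Θ − 2·[k]_Θ = −2·(0) + (0) + (-1) − 2·(-1) = 1
Net dimensions [M L⁻⁴ T⁵ Θ] ≠ [1] — not dimensionless.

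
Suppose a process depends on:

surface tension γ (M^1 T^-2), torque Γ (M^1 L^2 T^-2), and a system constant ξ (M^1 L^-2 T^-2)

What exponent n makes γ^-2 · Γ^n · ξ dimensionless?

1

Balance the M exponent: (1)·n from Γ, plus −2·(1) + (1) = -1 from the rest, must sum to zero.
n − 1 = 0, so n = 1.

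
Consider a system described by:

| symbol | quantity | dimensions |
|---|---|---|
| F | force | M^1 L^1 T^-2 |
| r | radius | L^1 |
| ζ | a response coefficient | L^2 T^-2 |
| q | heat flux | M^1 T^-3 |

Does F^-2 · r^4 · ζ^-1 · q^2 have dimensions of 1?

yes

Sum the exponent of each base dimension across the product:
  M: −2·[F]_M + 4·[r]_M − [ζ]_M + 2·[q]_M = −2·(1) + 4·(0) − (0) + 2·(1) = 0
  L: −2·[F]_L + 4·[r]_L − [ζ]_L + 2·[q]_L = −2·(1) + 4·(1) − (2) + 2·(0) = 0
  T: −2·[F]_T + 4·[r]_T − [ζ]_T + 2·[q]_T = −2·(-2) + 4·(0) − (-2) + 2·(-3) = 0
All base exponents vanish — dimensionless.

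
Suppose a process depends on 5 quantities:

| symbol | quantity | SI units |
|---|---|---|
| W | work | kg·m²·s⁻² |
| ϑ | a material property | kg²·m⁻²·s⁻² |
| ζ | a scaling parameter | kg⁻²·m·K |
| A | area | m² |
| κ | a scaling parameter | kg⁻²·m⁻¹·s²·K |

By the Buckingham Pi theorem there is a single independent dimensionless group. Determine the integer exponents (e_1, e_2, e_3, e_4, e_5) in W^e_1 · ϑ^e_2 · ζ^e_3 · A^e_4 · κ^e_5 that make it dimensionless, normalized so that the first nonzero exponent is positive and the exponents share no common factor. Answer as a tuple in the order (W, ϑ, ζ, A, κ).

(2, -1, -1, -2, 1)

M: e_1·(1) + e_2·(2) + e_3·(-2) + e_4·(0) + e_5·(-2) = 0
L: e_1·(2) + e_2·(-2) + e_3·(1) + e_4·(2) + e_5·(-1) = 0
T: e_1·(-2) + e_2·(-2) + e_3·(0) + e_4·(0) + e_5·(2) = 0
Θ: e_1·(0) + e_2·(0) + e_3·(1) + e_4·(0) + e_5·(1) = 0
Solving this homogeneous linear system for the smallest-integer solution (first nonzero entry positive) gives (2, -1, -1, -2, 1).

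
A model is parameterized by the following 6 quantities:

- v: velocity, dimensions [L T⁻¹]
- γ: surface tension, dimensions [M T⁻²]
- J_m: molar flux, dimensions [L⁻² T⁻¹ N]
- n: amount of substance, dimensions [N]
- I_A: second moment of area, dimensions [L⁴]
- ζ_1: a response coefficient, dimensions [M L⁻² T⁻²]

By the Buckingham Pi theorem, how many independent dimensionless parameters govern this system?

There are 6 variables and 4 base dimensions (M, L, T, N).
The dimension matrix has rank 4.
Independent dimensionless groups: 6 − 4 = 2.

2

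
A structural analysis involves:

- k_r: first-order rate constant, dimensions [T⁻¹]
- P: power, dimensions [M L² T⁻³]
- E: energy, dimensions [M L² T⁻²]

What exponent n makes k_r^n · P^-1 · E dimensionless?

Balance the T exponent: (-1)·n from k_r, plus −(-3) + (-2) = 1 from the rest, must sum to zero.
−n + 1 = 0, so n = 1.

1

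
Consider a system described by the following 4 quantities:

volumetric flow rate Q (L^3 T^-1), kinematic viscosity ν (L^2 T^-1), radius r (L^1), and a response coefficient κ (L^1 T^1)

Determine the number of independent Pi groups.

2

There are 4 variables and 2 base dimensions (L, T).
The dimension matrix has rank 2.
Independent dimensionless groups: 4 − 2 = 2.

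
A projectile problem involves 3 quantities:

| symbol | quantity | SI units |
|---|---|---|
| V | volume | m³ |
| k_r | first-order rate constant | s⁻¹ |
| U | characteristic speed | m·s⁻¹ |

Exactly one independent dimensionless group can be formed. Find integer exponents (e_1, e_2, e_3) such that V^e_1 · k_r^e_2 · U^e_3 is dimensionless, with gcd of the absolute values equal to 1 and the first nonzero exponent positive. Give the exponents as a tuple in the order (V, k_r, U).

L: e_1·(3) + e_2·(0) + e_3·(1) = 0
T: e_1·(0) + e_2·(-1) + e_3·(-1) = 0
Solving this homogeneous linear system for the smallest-integer solution (first nonzero entry positive) gives (1, 3, -3).

(1, 3, -3)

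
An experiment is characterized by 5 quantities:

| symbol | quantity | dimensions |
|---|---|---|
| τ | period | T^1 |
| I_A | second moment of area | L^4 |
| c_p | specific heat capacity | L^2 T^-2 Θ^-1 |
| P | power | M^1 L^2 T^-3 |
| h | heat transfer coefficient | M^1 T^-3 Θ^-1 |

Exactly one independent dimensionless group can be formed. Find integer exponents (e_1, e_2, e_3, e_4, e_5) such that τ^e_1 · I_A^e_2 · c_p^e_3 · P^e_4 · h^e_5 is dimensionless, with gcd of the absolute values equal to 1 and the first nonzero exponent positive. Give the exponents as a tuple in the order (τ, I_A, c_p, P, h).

(2, -1, 1, 1, -1)

M: e_1·(0) + e_2·(0) + e_3·(0) + e_4·(1) + e_5·(1) = 0
L: e_1·(0) + e_2·(4) + e_3·(2) + e_4·(2) + e_5·(0) = 0
T: e_1·(1) + e_2·(0) + e_3·(-2) + e_4·(-3) + e_5·(-3) = 0
Θ: e_1·(0) + e_2·(0) + e_3·(-1) + e_4·(0) + e_5·(-1) = 0
Solving this homogeneous linear system for the smallest-integer solution (first nonzero entry positive) gives (2, -1, 1, 1, -1).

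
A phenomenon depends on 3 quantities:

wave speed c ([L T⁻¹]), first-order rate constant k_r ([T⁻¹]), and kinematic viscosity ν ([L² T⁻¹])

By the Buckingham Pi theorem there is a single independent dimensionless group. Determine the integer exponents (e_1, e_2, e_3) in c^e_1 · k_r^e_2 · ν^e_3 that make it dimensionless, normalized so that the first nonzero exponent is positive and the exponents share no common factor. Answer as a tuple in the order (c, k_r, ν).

(2, -1, -1)

L: e_1·(1) + e_2·(0) + e_3·(2) = 0
T: e_1·(-1) + e_2·(-1) + e_3·(-1) = 0
Solving this homogeneous linear system for the smallest-integer solution (first nonzero entry positive) gives (2, -1, -1).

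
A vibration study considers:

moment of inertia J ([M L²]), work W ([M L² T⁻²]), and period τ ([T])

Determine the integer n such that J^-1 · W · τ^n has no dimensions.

2

Balance the T exponent: (1)·n from τ, plus −(0) + (-2) = -2 from the rest, must sum to zero.
n − 2 = 0, so n = 2.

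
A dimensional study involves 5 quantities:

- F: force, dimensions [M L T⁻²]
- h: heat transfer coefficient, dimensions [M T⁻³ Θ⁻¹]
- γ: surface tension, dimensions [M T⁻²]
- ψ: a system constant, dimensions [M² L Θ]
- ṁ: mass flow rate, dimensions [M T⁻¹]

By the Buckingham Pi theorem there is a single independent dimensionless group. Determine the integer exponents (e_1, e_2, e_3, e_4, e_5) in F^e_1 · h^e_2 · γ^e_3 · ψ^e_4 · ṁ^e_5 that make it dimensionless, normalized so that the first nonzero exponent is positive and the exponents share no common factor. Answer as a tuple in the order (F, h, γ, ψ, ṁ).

M: e_1·(1) + e_2·(1) + e_3·(1) + e_4·(2) + e_5·(1) = 0
L: e_1·(1) + e_2·(0) + e_3·(0) + e_4·(1) + e_5·(0) = 0
T: e_1·(-2) + e_2·(-3) + e_3·(-2) + e_4·(0) + e_5·(-1) = 0
Θ: e_1·(0) + e_2·(-1) + e_3·(0) + e_4·(1) + e_5·(0) = 0
Solving this homogeneous linear system for the smallest-integer solution (first nonzero entry positive) gives (1, -1, -1, -1, 3).

(1, -1, -1, -1, 3)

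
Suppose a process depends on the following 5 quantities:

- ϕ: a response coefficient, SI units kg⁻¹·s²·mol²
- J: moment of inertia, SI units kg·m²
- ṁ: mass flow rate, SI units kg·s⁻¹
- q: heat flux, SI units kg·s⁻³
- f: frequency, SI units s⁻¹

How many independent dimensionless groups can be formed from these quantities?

1

There are 5 variables and 4 base dimensions (M, L, T, N).
The dimension matrix has rank 4.
Independent dimensionless groups: 5 − 4 = 1.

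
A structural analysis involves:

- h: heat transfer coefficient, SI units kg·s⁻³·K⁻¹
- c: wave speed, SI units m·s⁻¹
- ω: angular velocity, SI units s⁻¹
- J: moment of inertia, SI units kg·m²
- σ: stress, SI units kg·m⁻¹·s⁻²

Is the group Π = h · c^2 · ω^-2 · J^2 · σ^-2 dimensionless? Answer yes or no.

no

Sum the exponent of each base dimension across the product:
  M: [h]_M + 2·[c]_M − 2·[ω]_M + 2·[J]_M − 2·[σ]_M = (1) + 2·(0) − 2·(0) + 2·(1) − 2·(1) = 1
  L: [h]_L + 2·[c]_L − 2·[ω]_L + 2·[J]_L − 2·[σ]_L = (0) + 2·(1) − 2·(0) + 2·(2) − 2·(-1) = 8
  T: [h]_T + 2·[c]_T − 2·[ω]_T + 2·[J]_T − 2·[σ]_T = (-3) + 2·(-1) − 2·(-1) + 2·(0) − 2·(-2) = 1
  Θ: [h]_Θ + 2·[c]_Θ − 2·[ω]_Θ + 2·[J]_Θ − 2·[σ]_Θ = (-1) + 2·(0) − 2·(0) + 2·(0) − 2·(0) = -1
Net dimensions [M L⁸ T Θ⁻¹] ≠ [1] — not dimensionless.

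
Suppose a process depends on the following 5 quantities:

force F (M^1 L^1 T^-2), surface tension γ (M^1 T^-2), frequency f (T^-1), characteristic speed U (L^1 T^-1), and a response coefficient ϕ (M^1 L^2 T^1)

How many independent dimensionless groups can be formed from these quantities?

There are 5 variables and 3 base dimensions (M, L, T).
The dimension matrix has rank 3.
Independent dimensionless groups: 5 − 3 = 2.

2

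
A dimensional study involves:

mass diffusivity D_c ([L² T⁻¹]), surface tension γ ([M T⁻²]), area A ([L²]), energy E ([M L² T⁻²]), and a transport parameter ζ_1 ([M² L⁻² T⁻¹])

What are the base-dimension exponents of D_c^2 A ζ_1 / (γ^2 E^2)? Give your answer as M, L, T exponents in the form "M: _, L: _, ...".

M: -2, L: 0, T: 5

Collect each base-dimension exponent across the product:
  M: 2·(0) − 2·(1) + (0) − 2·(1) + (2) = -2
  L: 2·(2) − 2·(0) + (2) − 2·(2) + (-2) = 0
  T: 2·(-1) − 2·(-2) + (0) − 2·(-2) + (-1) = 5
So the dimensions are [M⁻² T⁵].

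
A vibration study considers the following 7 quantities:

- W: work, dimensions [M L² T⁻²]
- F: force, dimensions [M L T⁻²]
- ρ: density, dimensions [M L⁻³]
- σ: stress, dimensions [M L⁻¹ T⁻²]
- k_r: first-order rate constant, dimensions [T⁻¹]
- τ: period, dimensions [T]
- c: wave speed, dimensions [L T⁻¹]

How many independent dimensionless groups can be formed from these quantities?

There are 7 variables and 3 base dimensions (M, L, T).
The dimension matrix has rank 3.
Independent dimensionless groups: 7 − 3 = 4.

4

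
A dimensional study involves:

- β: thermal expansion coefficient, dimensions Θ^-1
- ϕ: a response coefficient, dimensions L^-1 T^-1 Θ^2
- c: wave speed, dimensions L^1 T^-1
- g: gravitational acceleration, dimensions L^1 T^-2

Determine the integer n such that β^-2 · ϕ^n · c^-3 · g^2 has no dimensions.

-1

Balance the L exponent: (-1)·n from ϕ, plus −2·(0) − 3·(1) + 2·(1) = -1 from the rest, must sum to zero.
−n − 1 = 0, so n = -1.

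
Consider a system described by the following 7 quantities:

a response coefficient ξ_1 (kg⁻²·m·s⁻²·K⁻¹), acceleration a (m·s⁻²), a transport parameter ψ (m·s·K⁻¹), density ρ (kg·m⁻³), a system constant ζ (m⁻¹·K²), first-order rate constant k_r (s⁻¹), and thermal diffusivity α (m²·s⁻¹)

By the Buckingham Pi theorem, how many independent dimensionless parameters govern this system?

3

There are 7 variables and 4 base dimensions (M, L, T, Θ).
The dimension matrix has rank 4.
Independent dimensionless groups: 7 − 4 = 3.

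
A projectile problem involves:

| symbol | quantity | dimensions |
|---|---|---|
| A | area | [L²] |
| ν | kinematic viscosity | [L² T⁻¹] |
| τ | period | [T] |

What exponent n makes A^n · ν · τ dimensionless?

-1

Balance the L exponent: (2)·n from A, plus (2) + (0) = 2 from the rest, must sum to zero.
2n + 2 = 0, so n = -1.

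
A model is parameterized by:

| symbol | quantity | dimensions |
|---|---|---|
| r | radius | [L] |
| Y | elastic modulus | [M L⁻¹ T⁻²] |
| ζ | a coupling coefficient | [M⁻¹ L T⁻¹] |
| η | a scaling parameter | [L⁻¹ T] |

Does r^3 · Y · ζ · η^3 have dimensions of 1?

Sum the exponent of each base dimension across the product:
  M: 3·[r]_M + [Y]_M + [ζ]_M + 3·[η]_M = 3·(0) + (1) + (-1) + 3·(0) = 0
  L: 3·[r]_L + [Y]_L + [ζ]_L + 3·[η]_L = 3·(1) + (-1) + (1) + 3·(-1) = 0
  T: 3·[r]_T + [Y]_T + [ζ]_T + 3·[η]_T = 3·(0) + (-2) + (-1) + 3·(1) = 0
All base exponents vanish — dimensionless.

yes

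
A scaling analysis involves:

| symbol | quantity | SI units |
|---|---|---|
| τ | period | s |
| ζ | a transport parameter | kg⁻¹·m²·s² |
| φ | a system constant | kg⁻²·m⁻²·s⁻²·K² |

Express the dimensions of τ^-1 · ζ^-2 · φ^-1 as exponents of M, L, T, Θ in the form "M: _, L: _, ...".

M: 4, L: -2, T: -3, Θ: -2

Collect each base-dimension exponent across the product:
  M: −(0) − 2·(-1) − (-2) = 4
  L: −(0) − 2·(2) − (-2) = -2
  T: −(1) − 2·(2) − (-2) = -3
  Θ: −(0) − 2·(0) − (2) = -2
So the dimensions are [M⁴ L⁻² T⁻³ Θ⁻²].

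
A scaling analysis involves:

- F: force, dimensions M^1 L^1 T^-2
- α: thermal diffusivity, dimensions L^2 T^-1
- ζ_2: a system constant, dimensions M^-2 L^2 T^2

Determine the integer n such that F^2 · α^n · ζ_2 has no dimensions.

-2

Balance the L exponent: (2)·n from α, plus 2·(1) + (2) = 4 from the rest, must sum to zero.
2n + 4 = 0, so n = -2.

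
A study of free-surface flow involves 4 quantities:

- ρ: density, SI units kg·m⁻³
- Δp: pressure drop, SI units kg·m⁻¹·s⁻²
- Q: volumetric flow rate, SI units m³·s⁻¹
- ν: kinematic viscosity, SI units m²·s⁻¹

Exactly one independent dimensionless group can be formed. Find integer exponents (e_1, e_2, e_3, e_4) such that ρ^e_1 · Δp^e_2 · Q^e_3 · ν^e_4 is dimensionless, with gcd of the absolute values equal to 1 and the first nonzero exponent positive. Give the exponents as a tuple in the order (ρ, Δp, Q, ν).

(1, -1, -2, 4)

M: e_1·(1) + e_2·(1) + e_3·(0) + e_4·(0) = 0
L: e_1·(-3) + e_2·(-1) + e_3·(3) + e_4·(2) = 0
T: e_1·(0) + e_2·(-2) + e_3·(-1) + e_4·(-1) = 0
Solving this homogeneous linear system for the smallest-integer solution (first nonzero entry positive) gives (1, -1, -2, 4).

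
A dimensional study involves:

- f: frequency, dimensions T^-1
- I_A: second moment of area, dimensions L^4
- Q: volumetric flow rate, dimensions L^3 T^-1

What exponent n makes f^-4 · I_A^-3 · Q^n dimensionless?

Balance the L exponent: (3)·n from Q, plus −4·(0) − 3·(4) = -12 from the rest, must sum to zero.
3n − 12 = 0, so n = 4.

4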